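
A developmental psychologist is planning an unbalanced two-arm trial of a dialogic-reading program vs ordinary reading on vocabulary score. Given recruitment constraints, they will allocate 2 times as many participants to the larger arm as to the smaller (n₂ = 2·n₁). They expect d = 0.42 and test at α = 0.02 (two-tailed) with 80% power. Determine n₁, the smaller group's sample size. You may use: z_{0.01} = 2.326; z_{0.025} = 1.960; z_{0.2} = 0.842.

With allocation ratio k = n₂/n₁ = 2, Var(x̄₁−x̄₂) = σ²(1/n₁ + 1/(k·n₁)) = σ²·(k+1)/(k·n₁).
So n₁ = (1 + 1/k)·((z_{α/2} + z_β)/d)² = 1.500 × (3.168/0.42)².
n₁ = 1.500 × 56.89 = 85.3.
Round up: n₁ = 86, giving n₂ = 2 × 86 = 172.

n₁ = 86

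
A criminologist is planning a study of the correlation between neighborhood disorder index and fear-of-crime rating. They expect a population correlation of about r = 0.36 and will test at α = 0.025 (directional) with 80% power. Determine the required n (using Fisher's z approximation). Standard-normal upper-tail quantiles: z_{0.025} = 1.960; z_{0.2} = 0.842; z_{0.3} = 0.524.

n = 59

Fisher's z: C = ½·ln((1+r)/(1−r)) = ½·ln(2.1250) = 0.3769.
n = ((z_{α} + z_β)/C)² + 3.
(1.960 + 0.842) / 0.3769 = 2.802 / 0.3769 = 7.434.
n = 7.434² + 3 = 55.27 + 3 = 58.3.
Round up.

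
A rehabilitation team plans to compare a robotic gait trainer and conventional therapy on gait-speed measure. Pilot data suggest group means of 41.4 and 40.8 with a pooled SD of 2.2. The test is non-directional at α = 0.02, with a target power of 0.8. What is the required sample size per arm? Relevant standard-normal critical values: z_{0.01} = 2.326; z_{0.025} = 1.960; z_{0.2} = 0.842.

n = 270 per group

Cohen's d = |M₁ − M₂| / SD_pooled = |41.4 − 40.8| / 2.2 = 0.6 / 2.2 = 0.273.
For two independent groups with equal n: n = 2·((z_{α/2} + z_β) / d)².
z_{α/2} + z_β = 2.326 + 0.842 = 3.168.
n = 2 × (3.168 / 0.273)² = 2 × 11.604² = 2 × 134.66 = 269.3.
Round up to the next whole participant.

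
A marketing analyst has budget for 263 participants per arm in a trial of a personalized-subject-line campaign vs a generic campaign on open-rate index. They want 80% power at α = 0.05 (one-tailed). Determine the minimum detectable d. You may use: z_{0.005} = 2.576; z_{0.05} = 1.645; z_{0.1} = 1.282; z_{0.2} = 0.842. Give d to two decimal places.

For two independent groups of n = 263 each: d_min = (z_{α} + z_β)·√(2/n).
z-sum = 1.645 + 0.842 = 2.487.
d_min = 2.487 × √(2/263) = 2.487 × 0.0872 = 0.217.

d_min ≈ 0.22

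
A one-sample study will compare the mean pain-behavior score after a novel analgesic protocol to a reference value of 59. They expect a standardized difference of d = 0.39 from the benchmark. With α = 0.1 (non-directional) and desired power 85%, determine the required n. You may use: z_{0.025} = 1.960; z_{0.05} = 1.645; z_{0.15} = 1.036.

n = 48

For a one-sample test: n = ((z_{α/2} + z_β) / d)².
z_{α/2} + z_β = 1.645 + 1.036 = 2.681.
n = (2.681 / 0.39)² = 6.874² = 47.26.
Round up.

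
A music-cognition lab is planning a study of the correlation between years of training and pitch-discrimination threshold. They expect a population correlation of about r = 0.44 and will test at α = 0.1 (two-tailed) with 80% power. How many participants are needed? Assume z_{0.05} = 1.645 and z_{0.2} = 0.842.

n = 31

Fisher's z: C = ½·ln((1+r)/(1−r)) = ½·ln(2.5714) = 0.4722.
n = ((z_{α/2} + z_β)/C)² + 3.
(1.645 + 0.842) / 0.4722 = 2.487 / 0.4722 = 5.267.
n = 5.267² + 3 = 27.74 + 3 = 30.7.
Round up.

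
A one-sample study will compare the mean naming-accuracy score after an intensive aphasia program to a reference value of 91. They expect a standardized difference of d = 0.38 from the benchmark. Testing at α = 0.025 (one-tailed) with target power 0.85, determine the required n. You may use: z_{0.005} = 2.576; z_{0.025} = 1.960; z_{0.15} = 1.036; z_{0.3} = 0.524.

For a one-sample test: n = ((z_{α} + z_β) / d)².
z_{α} + z_β = 1.960 + 1.036 = 2.996.
n = (2.996 / 0.38)² = 7.884² = 62.16.
Round up.

n = 63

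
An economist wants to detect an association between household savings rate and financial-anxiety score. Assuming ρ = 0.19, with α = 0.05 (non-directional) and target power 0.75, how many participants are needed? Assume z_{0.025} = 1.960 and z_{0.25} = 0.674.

Fisher's z: C = ½·ln((1+r)/(1−r)) = ½·ln(1.4691) = 0.1923.
n = ((z_{α/2} + z_β)/C)² + 3.
(1.960 + 0.674) / 0.1923 = 2.634 / 0.1923 = 13.697.
n = 13.697² + 3 = 187.62 + 3 = 190.6.
Round up.

n = 191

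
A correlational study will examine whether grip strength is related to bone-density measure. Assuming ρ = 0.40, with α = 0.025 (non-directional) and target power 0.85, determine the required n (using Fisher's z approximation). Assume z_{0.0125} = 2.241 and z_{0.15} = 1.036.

Fisher's z: C = ½·ln((1+r)/(1−r)) = ½·ln(2.3333) = 0.4236.
n = ((z_{α/2} + z_β)/C)² + 3.
(2.241 + 1.036) / 0.4236 = 3.277 / 0.4236 = 7.736.
n = 7.736² + 3 = 59.85 + 3 = 62.8.
Round up.

n = 63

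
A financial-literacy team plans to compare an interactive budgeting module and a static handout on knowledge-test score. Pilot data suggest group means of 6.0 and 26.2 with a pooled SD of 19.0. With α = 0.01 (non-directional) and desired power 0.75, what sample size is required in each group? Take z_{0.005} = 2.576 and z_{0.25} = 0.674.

n = 19 per group

Cohen's d = |M₁ − M₂| / SD_pooled = |6.0 − 26.2| / 19.0 = 20.2 / 19.0 = 1.063.
For two independent groups with equal n: n = 2·((z_{α/2} + z_β) / d)².
z_{α/2} + z_β = 2.576 + 0.674 = 3.250.
n = 2 × (3.250 / 1.063)² = 2 × 3.057² = 2 × 9.35 = 18.7.
Round up to the next whole participant.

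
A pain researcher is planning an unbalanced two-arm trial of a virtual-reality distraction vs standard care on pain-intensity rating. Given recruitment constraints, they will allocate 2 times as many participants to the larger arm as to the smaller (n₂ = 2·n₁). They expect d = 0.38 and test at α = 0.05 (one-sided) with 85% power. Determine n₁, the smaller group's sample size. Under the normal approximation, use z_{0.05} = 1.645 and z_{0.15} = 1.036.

With allocation ratio k = n₂/n₁ = 2, Var(x̄₁−x̄₂) = σ²(1/n₁ + 1/(k·n₁)) = σ²·(k+1)/(k·n₁).
So n₁ = (1 + 1/k)·((z_{α} + z_β)/d)² = 1.500 × (2.681/0.38)².
n₁ = 1.500 × 49.78 = 74.7.
Round up: n₁ = 75, giving n₂ = 2 × 75 = 150.

n₁ = 75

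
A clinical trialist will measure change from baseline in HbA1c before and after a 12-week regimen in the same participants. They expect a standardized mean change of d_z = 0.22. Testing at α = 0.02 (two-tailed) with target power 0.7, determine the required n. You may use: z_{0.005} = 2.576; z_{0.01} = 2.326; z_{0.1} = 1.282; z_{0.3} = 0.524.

n = 168 pairs

For a paired (one-sample on differences) test: n = ((z_{α/2} + z_β) / d)².
z_{α/2} + z_β = 2.326 + 0.524 = 2.850.
n = (2.850 / 0.22)² = 12.955² = 167.82.
Round up.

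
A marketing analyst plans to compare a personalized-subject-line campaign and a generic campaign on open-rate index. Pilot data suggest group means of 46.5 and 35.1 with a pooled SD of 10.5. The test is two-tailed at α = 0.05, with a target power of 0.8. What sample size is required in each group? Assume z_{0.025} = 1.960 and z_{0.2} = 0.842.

Cohen's d = |M₁ − M₂| / SD_pooled = |46.5 − 35.1| / 10.5 = 11.4 / 10.5 = 1.086.
For two independent groups with equal n: n = 2·((z_{α/2} + z_β) / d)².
z_{α/2} + z_β = 1.960 + 0.842 = 2.802.
n = 2 × (2.802 / 1.086)² = 2 × 2.580² = 2 × 6.66 = 13.3.
Round up to the next whole participant.

n = 14 per group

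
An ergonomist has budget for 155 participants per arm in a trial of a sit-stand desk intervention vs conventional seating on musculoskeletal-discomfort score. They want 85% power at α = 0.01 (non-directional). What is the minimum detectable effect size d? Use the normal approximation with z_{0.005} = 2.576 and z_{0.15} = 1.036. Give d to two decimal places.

For two independent groups of n = 155 each: d_min = (z_{α/2} + z_β)·√(2/n).
z-sum = 2.576 + 1.036 = 3.612.
d_min = 3.612 × √(2/155) = 3.612 × 0.1136 = 0.410.

d_min ≈ 0.41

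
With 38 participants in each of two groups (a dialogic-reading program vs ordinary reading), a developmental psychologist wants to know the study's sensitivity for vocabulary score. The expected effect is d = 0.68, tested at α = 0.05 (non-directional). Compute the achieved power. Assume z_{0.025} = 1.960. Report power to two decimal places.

power ≈ 0.84

For two equal groups, power = Φ(d·√(n/2) − z_{α/2}).
d·√(n/2) = 0.68 × √(38/2) = 0.68 × 4.359 = 2.964.
z_β = 2.964 − 1.960 = 1.004.
Power = Φ(1.004) = 0.842.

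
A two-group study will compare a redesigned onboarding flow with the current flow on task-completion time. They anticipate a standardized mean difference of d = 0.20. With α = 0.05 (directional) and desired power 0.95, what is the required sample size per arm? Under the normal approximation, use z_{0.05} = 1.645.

For two independent groups with equal n: n = 2·((z_{α} + z_β) / d)².
z_{α} + z_β = 1.645 + 1.645 = 3.290.
n = 2 × (3.290 / 0.20)² = 2 × 16.450² = 2 × 270.60 = 541.2.
Round up to the next whole participant.

n = 542 per group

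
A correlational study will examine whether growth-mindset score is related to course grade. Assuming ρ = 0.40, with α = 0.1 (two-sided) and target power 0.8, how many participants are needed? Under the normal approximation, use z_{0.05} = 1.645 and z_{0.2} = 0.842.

n = 38

Fisher's z: C = ½·ln((1+r)/(1−r)) = ½·ln(2.3333) = 0.4236.
n = ((z_{α/2} + z_β)/C)² + 3.
(1.645 + 0.842) / 0.4236 = 2.487 / 0.4236 = 5.871.
n = 5.871² + 3 = 34.47 + 3 = 37.5.
Round up.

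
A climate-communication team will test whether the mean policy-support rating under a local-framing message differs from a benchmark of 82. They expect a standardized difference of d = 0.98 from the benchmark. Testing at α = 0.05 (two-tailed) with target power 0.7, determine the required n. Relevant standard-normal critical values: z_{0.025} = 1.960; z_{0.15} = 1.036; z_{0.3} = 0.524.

For a one-sample test: n = ((z_{α/2} + z_β) / d)².
z_{α/2} + z_β = 1.960 + 0.524 = 2.484.
n = (2.484 / 0.98)² = 2.535² = 6.42.
Round up.

n = 7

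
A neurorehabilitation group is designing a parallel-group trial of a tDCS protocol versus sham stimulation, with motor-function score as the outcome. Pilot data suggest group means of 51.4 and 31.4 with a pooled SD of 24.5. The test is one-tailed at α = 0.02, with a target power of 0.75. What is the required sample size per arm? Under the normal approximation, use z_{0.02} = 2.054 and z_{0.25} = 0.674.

Cohen's d = |M₁ − M₂| / SD_pooled = |51.4 − 31.4| / 24.5 = 20.0 / 24.5 = 0.816.
For two independent groups with equal n: n = 2·((z_{α} + z_β) / d)².
z_{α} + z_β = 2.054 + 0.674 = 2.728.
n = 2 × (2.728 / 0.816)² = 2 × 3.343² = 2 × 11.18 = 22.4.
Round up to the next whole participant.

n = 23 per group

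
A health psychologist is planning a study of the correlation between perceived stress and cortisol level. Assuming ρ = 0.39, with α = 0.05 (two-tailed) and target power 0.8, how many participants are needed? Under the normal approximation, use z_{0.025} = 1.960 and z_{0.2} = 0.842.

Fisher's z: C = ½·ln((1+r)/(1−r)) = ½·ln(2.2787) = 0.4118.
n = ((z_{α/2} + z_β)/C)² + 3.
(1.960 + 0.842) / 0.4118 = 2.802 / 0.4118 = 6.804.
n = 6.804² + 3 = 46.30 + 3 = 49.3.
Round up.

n = 50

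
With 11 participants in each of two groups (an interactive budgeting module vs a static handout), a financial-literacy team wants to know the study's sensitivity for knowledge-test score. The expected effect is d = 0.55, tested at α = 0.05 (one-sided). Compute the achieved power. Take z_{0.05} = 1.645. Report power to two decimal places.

power ≈ 0.36

For two equal groups, power = Φ(d·√(n/2) − z_{α}).
d·√(n/2) = 0.55 × √(11/2) = 0.55 × 2.345 = 1.290.
z_β = 1.290 − 1.645 = -0.355.
Power = Φ(-0.355) = 0.361.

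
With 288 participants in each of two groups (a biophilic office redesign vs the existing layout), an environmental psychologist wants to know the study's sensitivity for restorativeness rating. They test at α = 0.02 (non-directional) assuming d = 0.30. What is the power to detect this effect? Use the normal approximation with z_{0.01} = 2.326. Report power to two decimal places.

power ≈ 0.90

For two equal groups, power = Φ(d·√(n/2) − z_{α/2}).
d·√(n/2) = 0.30 × √(288/2) = 0.30 × 12.000 = 3.600.
z_β = 3.600 − 2.326 = 1.274.
Power = Φ(1.274) = 0.899.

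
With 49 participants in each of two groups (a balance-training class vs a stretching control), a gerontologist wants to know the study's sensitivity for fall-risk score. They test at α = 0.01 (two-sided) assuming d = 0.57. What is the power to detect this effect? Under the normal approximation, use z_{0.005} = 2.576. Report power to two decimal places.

For two equal groups, power = Φ(d·√(n/2) − z_{α/2}).
d·√(n/2) = 0.57 × √(49/2) = 0.57 × 4.950 = 2.821.
z_β = 2.821 − 2.576 = 0.245.
Power = Φ(0.245) = 0.597.

power ≈ 0.60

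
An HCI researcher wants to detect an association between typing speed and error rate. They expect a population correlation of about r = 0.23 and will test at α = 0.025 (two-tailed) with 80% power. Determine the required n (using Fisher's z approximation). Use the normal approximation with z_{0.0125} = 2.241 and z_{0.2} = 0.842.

Fisher's z: C = ½·ln((1+r)/(1−r)) = ½·ln(1.5974) = 0.2342.
n = ((z_{α/2} + z_β)/C)² + 3.
(2.241 + 0.842) / 0.2342 = 3.083 / 0.2342 = 13.164.
n = 13.164² + 3 = 173.29 + 3 = 176.3.
Round up.

n = 177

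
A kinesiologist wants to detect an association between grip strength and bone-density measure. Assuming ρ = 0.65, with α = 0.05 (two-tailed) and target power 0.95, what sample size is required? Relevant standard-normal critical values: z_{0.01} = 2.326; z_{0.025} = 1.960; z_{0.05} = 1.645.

Fisher's z: C = ½·ln((1+r)/(1−r)) = ½·ln(4.7143) = 0.7753.
n = ((z_{α/2} + z_β)/C)² + 3.
(1.960 + 1.645) / 0.7753 = 3.605 / 0.7753 = 4.650.
n = 4.650² + 3 = 21.62 + 3 = 24.6.
Round up.

n = 25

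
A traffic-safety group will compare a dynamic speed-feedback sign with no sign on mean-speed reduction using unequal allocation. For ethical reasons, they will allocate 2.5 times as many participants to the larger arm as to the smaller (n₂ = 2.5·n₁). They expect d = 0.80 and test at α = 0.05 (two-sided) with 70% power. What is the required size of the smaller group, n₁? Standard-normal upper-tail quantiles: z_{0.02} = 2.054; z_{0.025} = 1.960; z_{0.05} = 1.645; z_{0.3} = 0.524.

With allocation ratio k = n₂/n₁ = 2.5, Var(x̄₁−x̄₂) = σ²(1/n₁ + 1/(k·n₁)) = σ²·(k+1)/(k·n₁).
So n₁ = (1 + 1/k)·((z_{α/2} + z_β)/d)² = 1.400 × (2.484/0.80)².
n₁ = 1.400 × 9.64 = 13.5.
Round up: n₁ = 14, giving n₂ = 2.5 × 14 = 35.

n₁ = 14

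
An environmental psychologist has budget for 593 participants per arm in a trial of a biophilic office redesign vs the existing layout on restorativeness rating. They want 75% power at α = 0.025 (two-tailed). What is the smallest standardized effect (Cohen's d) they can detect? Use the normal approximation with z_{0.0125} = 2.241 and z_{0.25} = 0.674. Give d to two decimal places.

d_min ≈ 0.17

For two independent groups of n = 593 each: d_min = (z_{α/2} + z_β)·√(2/n).
z-sum = 2.241 + 0.674 = 2.915.
d_min = 2.915 × √(2/593) = 2.915 × 0.0581 = 0.169.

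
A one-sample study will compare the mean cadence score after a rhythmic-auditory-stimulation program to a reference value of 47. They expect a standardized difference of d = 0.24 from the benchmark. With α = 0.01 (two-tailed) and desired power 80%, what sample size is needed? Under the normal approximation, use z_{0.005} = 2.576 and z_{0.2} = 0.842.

For a one-sample test: n = ((z_{α/2} + z_β) / d)².
z_{α/2} + z_β = 2.576 + 0.842 = 3.418.
n = (3.418 / 0.24)² = 14.242² = 202.83.
Round up.

n = 203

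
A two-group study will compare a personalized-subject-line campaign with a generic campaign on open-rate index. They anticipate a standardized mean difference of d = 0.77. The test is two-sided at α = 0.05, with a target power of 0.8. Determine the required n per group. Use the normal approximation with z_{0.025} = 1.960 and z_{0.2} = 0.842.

For two independent groups with equal n: n = 2·((z_{α/2} + z_β) / d)².
z_{α/2} + z_β = 1.960 + 0.842 = 2.802.
n = 2 × (2.802 / 0.77)² = 2 × 3.639² = 2 × 13.24 = 26.5.
Round up to the next whole participant.

n = 27 per group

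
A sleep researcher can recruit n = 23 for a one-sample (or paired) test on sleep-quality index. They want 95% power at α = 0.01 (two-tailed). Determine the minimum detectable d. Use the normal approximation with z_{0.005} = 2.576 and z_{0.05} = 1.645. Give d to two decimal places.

d_min ≈ 0.88

For a single sample (or paired design) of n = 23: d_min = (z_{α/2} + z_β)/√n.
z-sum = 2.576 + 1.645 = 4.221.
d_min = 4.221 / √23 = 4.221 / 4.796 = 0.880.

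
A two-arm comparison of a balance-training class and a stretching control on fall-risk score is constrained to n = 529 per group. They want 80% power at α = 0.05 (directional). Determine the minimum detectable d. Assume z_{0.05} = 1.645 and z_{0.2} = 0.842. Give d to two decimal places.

d_min ≈ 0.15

For two independent groups of n = 529 each: d_min = (z_{α} + z_β)·√(2/n).
z-sum = 1.645 + 0.842 = 2.487.
d_min = 2.487 × √(2/529) = 2.487 × 0.0615 = 0.153.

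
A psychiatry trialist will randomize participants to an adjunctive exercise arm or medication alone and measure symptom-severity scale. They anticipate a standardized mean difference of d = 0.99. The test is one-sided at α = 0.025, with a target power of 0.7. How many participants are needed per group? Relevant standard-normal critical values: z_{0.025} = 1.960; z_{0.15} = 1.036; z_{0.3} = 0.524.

For two independent groups with equal n: n = 2·((z_{α} + z_β) / d)².
z_{α} + z_β = 1.960 + 0.524 = 2.484.
n = 2 × (2.484 / 0.99)² = 2 × 2.509² = 2 × 6.30 = 12.6.
Round up to the next whole participant.

n = 13 per group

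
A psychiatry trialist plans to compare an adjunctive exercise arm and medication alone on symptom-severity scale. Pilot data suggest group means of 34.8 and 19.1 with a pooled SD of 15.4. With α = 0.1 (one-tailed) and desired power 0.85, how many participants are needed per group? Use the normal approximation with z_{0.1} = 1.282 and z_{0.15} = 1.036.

n = 11 per group

Cohen's d = |M₁ − M₂| / SD_pooled = |34.8 − 19.1| / 15.4 = 15.7 / 15.4 = 1.019.
For two independent groups with equal n: n = 2·((z_{α} + z_β) / d)².
z_{α} + z_β = 1.282 + 1.036 = 2.318.
n = 2 × (2.318 / 1.019)² = 2 × 2.275² = 2 × 5.17 = 10.3.
Round up to the next whole participant.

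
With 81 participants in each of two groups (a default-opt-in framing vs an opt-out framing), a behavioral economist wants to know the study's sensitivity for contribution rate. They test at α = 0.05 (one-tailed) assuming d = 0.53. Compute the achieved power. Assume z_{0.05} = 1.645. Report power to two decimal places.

power ≈ 0.96

For two equal groups, power = Φ(d·√(n/2) − z_{α}).
d·√(n/2) = 0.53 × √(81/2) = 0.53 × 6.364 = 3.373.
z_β = 3.373 − 1.645 = 1.728.
Power = Φ(1.728) = 0.958.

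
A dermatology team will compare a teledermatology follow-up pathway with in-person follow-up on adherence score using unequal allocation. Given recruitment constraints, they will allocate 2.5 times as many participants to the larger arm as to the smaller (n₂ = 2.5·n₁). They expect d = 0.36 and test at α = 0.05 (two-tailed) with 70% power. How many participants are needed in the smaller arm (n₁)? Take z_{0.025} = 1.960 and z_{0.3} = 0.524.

n₁ = 67

With allocation ratio k = n₂/n₁ = 2.5, Var(x̄₁−x̄₂) = σ²(1/n₁ + 1/(k·n₁)) = σ²·(k+1)/(k·n₁).
So n₁ = (1 + 1/k)·((z_{α/2} + z_β)/d)² = 1.400 × (2.484/0.36)².
n₁ = 1.400 × 47.61 = 66.7.
Round up: n₁ = 67, giving n₂ = ⌈2.5 × 67⌉ = ⌈167.5⌉ = 168.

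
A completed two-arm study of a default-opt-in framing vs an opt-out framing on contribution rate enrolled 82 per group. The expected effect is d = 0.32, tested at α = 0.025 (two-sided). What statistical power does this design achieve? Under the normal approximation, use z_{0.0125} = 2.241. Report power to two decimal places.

power ≈ 0.42

For two equal groups, power = Φ(d·√(n/2) − z_{α/2}).
d·√(n/2) = 0.32 × √(82/2) = 0.32 × 6.403 = 2.049.
z_β = 2.049 − 2.241 = -0.192.
Power = Φ(-0.192) = 0.424.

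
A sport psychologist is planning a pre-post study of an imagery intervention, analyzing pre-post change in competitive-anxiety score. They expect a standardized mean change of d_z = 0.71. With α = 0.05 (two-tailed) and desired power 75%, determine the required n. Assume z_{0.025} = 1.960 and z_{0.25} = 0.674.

For a paired (one-sample on differences) test: n = ((z_{α/2} + z_β) / d)².
z_{α/2} + z_β = 1.960 + 0.674 = 2.634.
n = (2.634 / 0.71)² = 3.710² = 13.76.
Round up.

n = 14 pairs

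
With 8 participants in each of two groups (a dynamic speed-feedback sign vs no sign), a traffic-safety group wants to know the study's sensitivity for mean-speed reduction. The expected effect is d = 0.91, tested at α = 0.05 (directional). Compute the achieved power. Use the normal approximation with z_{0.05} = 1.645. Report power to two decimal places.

For two equal groups, power = Φ(d·√(n/2) − z_{α}).
d·√(n/2) = 0.91 × √(8/2) = 0.91 × 2.000 = 1.820.
z_β = 1.820 − 1.645 = 0.175.
Power = Φ(0.175) = 0.569.

power ≈ 0.57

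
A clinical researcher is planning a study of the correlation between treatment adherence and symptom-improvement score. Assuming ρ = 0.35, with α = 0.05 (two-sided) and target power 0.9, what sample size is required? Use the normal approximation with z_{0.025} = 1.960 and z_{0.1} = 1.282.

Fisher's z: C = ½·ln((1+r)/(1−r)) = ½·ln(2.0769) = 0.3654.
n = ((z_{α/2} + z_β)/C)² + 3.
(1.960 + 1.282) / 0.3654 = 3.242 / 0.3654 = 8.872.
n = 8.872² + 3 = 78.72 + 3 = 81.7.
Round up.

n = 82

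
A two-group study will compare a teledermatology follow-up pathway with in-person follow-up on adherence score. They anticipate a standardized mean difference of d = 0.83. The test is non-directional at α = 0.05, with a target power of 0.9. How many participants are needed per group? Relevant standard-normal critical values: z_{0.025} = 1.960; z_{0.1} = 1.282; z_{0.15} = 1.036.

For two independent groups with equal n: n = 2·((z_{α/2} + z_β) / d)².
z_{α/2} + z_β = 1.960 + 1.282 = 3.242.
n = 2 × (3.242 / 0.83)² = 2 × 3.906² = 2 × 15.26 = 30.5.
Round up to the next whole participant.

n = 31 per group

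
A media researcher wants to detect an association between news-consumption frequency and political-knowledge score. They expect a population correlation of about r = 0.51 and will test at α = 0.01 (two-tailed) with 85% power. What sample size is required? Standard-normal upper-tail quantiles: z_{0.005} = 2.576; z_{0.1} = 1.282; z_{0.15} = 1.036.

n = 45

Fisher's z: C = ½·ln((1+r)/(1−r)) = ½·ln(3.0816) = 0.5627.
n = ((z_{α/2} + z_β)/C)² + 3.
(2.576 + 1.036) / 0.5627 = 3.612 / 0.5627 = 6.419.
n = 6.419² + 3 = 41.20 + 3 = 44.2.
Round up.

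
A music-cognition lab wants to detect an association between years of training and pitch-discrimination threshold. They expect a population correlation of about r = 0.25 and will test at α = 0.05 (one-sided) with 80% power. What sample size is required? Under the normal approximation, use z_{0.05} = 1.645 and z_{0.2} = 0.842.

Fisher's z: C = ½·ln((1+r)/(1−r)) = ½·ln(1.6667) = 0.2554.
n = ((z_{α} + z_β)/C)² + 3.
(1.645 + 0.842) / 0.2554 = 2.487 / 0.2554 = 9.738.
n = 9.738² + 3 = 94.82 + 3 = 97.8.
Round up.

n = 98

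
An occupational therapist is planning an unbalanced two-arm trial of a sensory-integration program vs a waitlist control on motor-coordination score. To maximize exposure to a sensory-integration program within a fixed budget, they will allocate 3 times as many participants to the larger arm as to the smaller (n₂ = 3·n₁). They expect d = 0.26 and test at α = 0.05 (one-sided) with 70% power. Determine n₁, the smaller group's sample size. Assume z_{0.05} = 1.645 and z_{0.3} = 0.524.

With allocation ratio k = n₂/n₁ = 3, Var(x̄₁−x̄₂) = σ²(1/n₁ + 1/(k·n₁)) = σ²·(k+1)/(k·n₁).
So n₁ = (1 + 1/k)·((z_{α} + z_β)/d)² = 1.333 × (2.169/0.26)².
n₁ = 1.333 × 69.59 = 92.8.
Round up: n₁ = 93, giving n₂ = 3 × 93 = 279.

n₁ = 93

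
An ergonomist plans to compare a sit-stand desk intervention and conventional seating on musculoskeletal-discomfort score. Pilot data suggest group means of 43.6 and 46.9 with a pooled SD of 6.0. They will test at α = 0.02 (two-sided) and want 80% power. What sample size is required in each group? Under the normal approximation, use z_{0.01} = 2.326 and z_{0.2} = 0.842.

n = 67 per group

Cohen's d = |M₁ − M₂| / SD_pooled = |43.6 − 46.9| / 6.0 = 3.3 / 6.0 = 0.550.
For two independent groups with equal n: n = 2·((z_{α/2} + z_β) / d)².
z_{α/2} + z_β = 2.326 + 0.842 = 3.168.
n = 2 × (3.168 / 0.550)² = 2 × 5.760² = 2 × 33.18 = 66.4.
Round up to the next whole participant.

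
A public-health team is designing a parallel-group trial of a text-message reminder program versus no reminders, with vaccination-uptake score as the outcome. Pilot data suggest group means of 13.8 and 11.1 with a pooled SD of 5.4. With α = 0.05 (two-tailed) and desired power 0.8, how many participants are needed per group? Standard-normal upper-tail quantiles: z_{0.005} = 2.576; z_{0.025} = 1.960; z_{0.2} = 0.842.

n = 63 per group

Cohen's d = |M₁ − M₂| / SD_pooled = |13.8 − 11.1| / 5.4 = 2.7 / 5.4 = 0.500.
For two independent groups with equal n: n = 2·((z_{α/2} + z_β) / d)².
z_{α/2} + z_β = 1.960 + 0.842 = 2.802.
n = 2 × (2.802 / 0.500)² = 2 × 5.604² = 2 × 31.40 = 62.8.
Round up to the next whole participant.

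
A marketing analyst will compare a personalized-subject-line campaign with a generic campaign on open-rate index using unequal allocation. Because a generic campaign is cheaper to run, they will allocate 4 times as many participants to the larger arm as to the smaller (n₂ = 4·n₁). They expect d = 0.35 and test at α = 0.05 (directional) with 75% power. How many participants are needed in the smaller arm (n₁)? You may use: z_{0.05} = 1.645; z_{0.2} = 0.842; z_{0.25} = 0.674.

With allocation ratio k = n₂/n₁ = 4, Var(x̄₁−x̄₂) = σ²(1/n₁ + 1/(k·n₁)) = σ²·(k+1)/(k·n₁).
So n₁ = (1 + 1/k)·((z_{α} + z_β)/d)² = 1.250 × (2.319/0.35)².
n₁ = 1.250 × 43.90 = 54.9.
Round up: n₁ = 55, giving n₂ = 4 × 55 = 220.

n₁ = 55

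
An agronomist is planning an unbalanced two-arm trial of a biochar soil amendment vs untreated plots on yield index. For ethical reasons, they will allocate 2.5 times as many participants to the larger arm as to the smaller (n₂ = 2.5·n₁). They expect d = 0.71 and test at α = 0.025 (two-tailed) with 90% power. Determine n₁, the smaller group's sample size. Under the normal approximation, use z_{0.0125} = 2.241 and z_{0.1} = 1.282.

n₁ = 35

With allocation ratio k = n₂/n₁ = 2.5, Var(x̄₁−x̄₂) = σ²(1/n₁ + 1/(k·n₁)) = σ²·(k+1)/(k·n₁).
So n₁ = (1 + 1/k)·((z_{α/2} + z_β)/d)² = 1.400 × (3.523/0.71)².
n₁ = 1.400 × 24.62 = 34.5.
Round up: n₁ = 35, giving n₂ = ⌈2.5 × 35⌉ = ⌈87.5⌉ = 88.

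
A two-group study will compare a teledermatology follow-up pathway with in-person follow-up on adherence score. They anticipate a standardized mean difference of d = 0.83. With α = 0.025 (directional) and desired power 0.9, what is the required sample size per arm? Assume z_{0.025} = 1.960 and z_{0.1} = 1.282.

For two independent groups with equal n: n = 2·((z_{α} + z_β) / d)².
z_{α} + z_β = 1.960 + 1.282 = 3.242.
n = 2 × (3.242 / 0.83)² = 2 × 3.906² = 2 × 15.26 = 30.5.
Round up to the next whole participant.

n = 31 per group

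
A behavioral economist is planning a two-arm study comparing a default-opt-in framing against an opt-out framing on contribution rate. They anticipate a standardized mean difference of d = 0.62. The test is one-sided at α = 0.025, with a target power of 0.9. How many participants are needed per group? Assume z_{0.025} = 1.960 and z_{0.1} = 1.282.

n = 55 per group

For two independent groups with equal n: n = 2·((z_{α} + z_β) / d)².
z_{α} + z_β = 1.960 + 1.282 = 3.242.
n = 2 × (3.242 / 0.62)² = 2 × 5.229² = 2 × 27.34 = 54.7.
Round up to the next whole participant.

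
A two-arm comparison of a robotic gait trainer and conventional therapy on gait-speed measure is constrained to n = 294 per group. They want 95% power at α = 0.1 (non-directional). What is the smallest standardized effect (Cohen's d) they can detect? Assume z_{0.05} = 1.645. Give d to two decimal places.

For two independent groups of n = 294 each: d_min = (z_{α/2} + z_β)·√(2/n).
z-sum = 1.645 + 1.645 = 3.290.
d_min = 3.290 × √(2/294) = 3.290 × 0.0825 = 0.271.

d_min ≈ 0.27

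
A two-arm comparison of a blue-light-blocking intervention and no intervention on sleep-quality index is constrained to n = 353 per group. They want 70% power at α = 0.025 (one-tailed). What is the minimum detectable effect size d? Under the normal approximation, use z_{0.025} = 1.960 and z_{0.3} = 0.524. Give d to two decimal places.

For two independent groups of n = 353 each: d_min = (z_{α} + z_β)·√(2/n).
z-sum = 1.960 + 0.524 = 2.484.
d_min = 2.484 × √(2/353) = 2.484 × 0.0753 = 0.187.

d_min ≈ 0.19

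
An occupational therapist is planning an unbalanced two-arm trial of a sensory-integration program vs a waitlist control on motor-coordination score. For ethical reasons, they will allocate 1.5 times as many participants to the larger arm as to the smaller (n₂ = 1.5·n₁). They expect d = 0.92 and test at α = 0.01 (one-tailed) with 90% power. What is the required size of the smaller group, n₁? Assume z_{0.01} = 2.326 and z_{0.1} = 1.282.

n₁ = 26

With allocation ratio k = n₂/n₁ = 1.5, Var(x̄₁−x̄₂) = σ²(1/n₁ + 1/(k·n₁)) = σ²·(k+1)/(k·n₁).
So n₁ = (1 + 1/k)·((z_{α} + z_β)/d)² = 1.667 × (3.608/0.92)².
n₁ = 1.667 × 15.38 = 25.6.
Round up: n₁ = 26, giving n₂ = 1.5 × 26 = 39.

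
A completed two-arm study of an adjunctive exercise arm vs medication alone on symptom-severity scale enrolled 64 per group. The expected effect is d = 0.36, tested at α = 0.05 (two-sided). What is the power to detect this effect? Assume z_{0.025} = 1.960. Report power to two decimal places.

power ≈ 0.53

For two equal groups, power = Φ(d·√(n/2) − z_{α/2}).
d·√(n/2) = 0.36 × √(64/2) = 0.36 × 5.657 = 2.036.
z_β = 2.036 − 1.960 = 0.076.
Power = Φ(0.076) = 0.530.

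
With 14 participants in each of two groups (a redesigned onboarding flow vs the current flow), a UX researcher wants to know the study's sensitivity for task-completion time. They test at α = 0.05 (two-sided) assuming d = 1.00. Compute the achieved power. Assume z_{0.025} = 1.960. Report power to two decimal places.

For two equal groups, power = Φ(d·√(n/2) − z_{α/2}).
d·√(n/2) = 1.00 × √(14/2) = 1.00 × 2.646 = 2.646.
z_β = 2.646 − 1.960 = 0.686.
Power = Φ(0.686) = 0.754.

power ≈ 0.75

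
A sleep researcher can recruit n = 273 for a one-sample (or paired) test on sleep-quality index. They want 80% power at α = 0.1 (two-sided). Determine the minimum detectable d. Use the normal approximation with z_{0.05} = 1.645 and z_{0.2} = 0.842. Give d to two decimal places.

For a single sample (or paired design) of n = 273: d_min = (z_{α/2} + z_β)/√n.
z-sum = 1.645 + 0.842 = 2.487.
d_min = 2.487 / √273 = 2.487 / 16.523 = 0.151.

d_min ≈ 0.15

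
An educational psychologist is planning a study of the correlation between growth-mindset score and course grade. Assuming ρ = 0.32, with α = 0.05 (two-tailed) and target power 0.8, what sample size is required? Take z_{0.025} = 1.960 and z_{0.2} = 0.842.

Fisher's z: C = ½·ln((1+r)/(1−r)) = ½·ln(1.9412) = 0.3316.
n = ((z_{α/2} + z_β)/C)² + 3.
(1.960 + 0.842) / 0.3316 = 2.802 / 0.3316 = 8.450.
n = 8.450² + 3 = 71.40 + 3 = 74.4.
Round up.

n = 75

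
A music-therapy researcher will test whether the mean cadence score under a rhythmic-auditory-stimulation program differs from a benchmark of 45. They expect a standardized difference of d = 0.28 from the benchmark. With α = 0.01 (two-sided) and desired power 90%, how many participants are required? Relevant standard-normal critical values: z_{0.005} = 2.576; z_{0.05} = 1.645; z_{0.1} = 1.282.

For a one-sample test: n = ((z_{α/2} + z_β) / d)².
z_{α/2} + z_β = 2.576 + 1.282 = 3.858.
n = (3.858 / 0.28)² = 13.779² = 189.85.
Round up.

n = 190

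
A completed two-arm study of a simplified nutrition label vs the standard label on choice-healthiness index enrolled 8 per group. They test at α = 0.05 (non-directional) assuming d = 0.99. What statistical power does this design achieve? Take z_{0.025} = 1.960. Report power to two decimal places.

For two equal groups, power = Φ(d·√(n/2) − z_{α/2}).
d·√(n/2) = 0.99 × √(8/2) = 0.99 × 2.000 = 1.980.
z_β = 1.980 − 1.960 = 0.020.
Power = Φ(0.020) = 0.508.

power ≈ 0.51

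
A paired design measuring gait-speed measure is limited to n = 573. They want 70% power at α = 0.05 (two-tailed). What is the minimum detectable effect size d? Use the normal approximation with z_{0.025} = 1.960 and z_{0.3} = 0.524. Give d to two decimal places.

d_min ≈ 0.10

For a single sample (or paired design) of n = 573: d_min = (z_{α/2} + z_β)/√n.
z-sum = 1.960 + 0.524 = 2.484.
d_min = 2.484 / √573 = 2.484 / 23.937 = 0.104.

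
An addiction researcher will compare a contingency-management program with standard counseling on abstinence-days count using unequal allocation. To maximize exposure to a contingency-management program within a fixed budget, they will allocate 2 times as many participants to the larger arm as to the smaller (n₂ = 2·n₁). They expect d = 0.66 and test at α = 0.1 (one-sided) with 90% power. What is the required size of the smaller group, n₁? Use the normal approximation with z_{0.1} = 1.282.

With allocation ratio k = n₂/n₁ = 2, Var(x̄₁−x̄₂) = σ²(1/n₁ + 1/(k·n₁)) = σ²·(k+1)/(k·n₁).
So n₁ = (1 + 1/k)·((z_{α} + z_β)/d)² = 1.500 × (2.564/0.66)².
n₁ = 1.500 × 15.09 = 22.6.
Round up: n₁ = 23, giving n₂ = 2 × 23 = 46.

n₁ = 23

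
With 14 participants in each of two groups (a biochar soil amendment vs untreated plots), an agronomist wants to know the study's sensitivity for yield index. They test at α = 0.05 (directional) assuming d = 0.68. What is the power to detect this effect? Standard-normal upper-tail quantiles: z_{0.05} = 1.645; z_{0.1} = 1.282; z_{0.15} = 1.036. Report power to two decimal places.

For two equal groups, power = Φ(d·√(n/2) − z_{α}).
d·√(n/2) = 0.68 × √(14/2) = 0.68 × 2.646 = 1.799.
z_β = 1.799 − 1.645 = 0.154.
Power = Φ(0.154) = 0.561.

power ≈ 0.56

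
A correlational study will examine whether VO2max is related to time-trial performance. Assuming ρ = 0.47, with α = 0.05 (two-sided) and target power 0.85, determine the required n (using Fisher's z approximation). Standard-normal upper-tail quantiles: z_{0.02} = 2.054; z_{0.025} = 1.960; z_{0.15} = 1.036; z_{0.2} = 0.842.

Fisher's z: C = ½·ln((1+r)/(1−r)) = ½·ln(2.7736) = 0.5101.
n = ((z_{α/2} + z_β)/C)² + 3.
(1.960 + 1.036) / 0.5101 = 2.996 / 0.5101 = 5.873.
n = 5.873² + 3 = 34.50 + 3 = 37.5.
Round up.

n = 38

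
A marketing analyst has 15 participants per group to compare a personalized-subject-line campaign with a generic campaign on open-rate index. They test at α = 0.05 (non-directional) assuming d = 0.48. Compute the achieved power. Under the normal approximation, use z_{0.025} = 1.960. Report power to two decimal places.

For two equal groups, power = Φ(d·√(n/2) − z_{α/2}).
d·√(n/2) = 0.48 × √(15/2) = 0.48 × 2.739 = 1.315.
z_β = 1.315 − 1.960 = -0.645.
Power = Φ(-0.645) = 0.259.

power ≈ 0.26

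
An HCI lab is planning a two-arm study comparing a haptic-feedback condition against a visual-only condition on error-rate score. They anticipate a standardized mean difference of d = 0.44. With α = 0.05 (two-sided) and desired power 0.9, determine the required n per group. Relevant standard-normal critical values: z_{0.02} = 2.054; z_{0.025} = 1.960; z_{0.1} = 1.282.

For two independent groups with equal n: n = 2·((z_{α/2} + z_β) / d)².
z_{α/2} + z_β = 1.960 + 1.282 = 3.242.
n = 2 × (3.242 / 0.44)² = 2 × 7.368² = 2 × 54.29 = 108.6.
Round up to the next whole participant.

n = 109 per group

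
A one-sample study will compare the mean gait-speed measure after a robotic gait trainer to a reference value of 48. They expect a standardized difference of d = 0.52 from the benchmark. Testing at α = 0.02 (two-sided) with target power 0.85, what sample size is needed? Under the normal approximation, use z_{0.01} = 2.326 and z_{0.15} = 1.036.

For a one-sample test: n = ((z_{α/2} + z_β) / d)².
z_{α/2} + z_β = 2.326 + 1.036 = 3.362.
n = (3.362 / 0.52)² = 6.465² = 41.80.
Round up.

n = 42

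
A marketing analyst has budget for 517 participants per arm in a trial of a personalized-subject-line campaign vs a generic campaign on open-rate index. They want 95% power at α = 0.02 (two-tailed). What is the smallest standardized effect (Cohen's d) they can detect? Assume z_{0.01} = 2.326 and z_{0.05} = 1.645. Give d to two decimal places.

For two independent groups of n = 517 each: d_min = (z_{α/2} + z_β)·√(2/n).
z-sum = 2.326 + 1.645 = 3.971.
d_min = 3.971 × √(2/517) = 3.971 × 0.0622 = 0.247.

d_min ≈ 0.25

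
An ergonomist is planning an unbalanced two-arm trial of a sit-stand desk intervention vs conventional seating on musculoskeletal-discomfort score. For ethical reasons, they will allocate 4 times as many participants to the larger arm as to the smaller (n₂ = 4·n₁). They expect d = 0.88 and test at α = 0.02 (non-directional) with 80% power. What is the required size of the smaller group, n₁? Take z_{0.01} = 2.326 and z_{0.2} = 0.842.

With allocation ratio k = n₂/n₁ = 4, Var(x̄₁−x̄₂) = σ²(1/n₁ + 1/(k·n₁)) = σ²·(k+1)/(k·n₁).
So n₁ = (1 + 1/k)·((z_{α/2} + z_β)/d)² = 1.250 × (3.168/0.88)².
n₁ = 1.250 × 12.96 = 16.2.
Round up: n₁ = 17, giving n₂ = 4 × 17 = 68.

n₁ = 17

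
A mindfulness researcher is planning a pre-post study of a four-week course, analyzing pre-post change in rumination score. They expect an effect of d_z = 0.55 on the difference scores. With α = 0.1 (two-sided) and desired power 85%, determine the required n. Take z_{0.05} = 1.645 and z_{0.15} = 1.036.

For a paired (one-sample on differences) test: n = ((z_{α/2} + z_β) / d)².
z_{α/2} + z_β = 1.645 + 1.036 = 2.681.
n = (2.681 / 0.55)² = 4.875² = 23.76.
Round up.

n = 24 pairs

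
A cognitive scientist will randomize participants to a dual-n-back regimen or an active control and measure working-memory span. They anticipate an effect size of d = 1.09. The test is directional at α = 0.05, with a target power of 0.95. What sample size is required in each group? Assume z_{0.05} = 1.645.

For two independent groups with equal n: n = 2·((z_{α} + z_β) / d)².
z_{α} + z_β = 1.645 + 1.645 = 3.290.
n = 2 × (3.290 / 1.09)² = 2 × 3.018² = 2 × 9.11 = 18.2.
Round up to the next whole participant.

n = 19 per group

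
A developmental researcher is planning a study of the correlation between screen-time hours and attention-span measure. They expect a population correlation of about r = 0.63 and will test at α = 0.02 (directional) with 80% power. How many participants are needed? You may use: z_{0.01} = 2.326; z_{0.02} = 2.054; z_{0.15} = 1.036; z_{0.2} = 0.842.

n = 19

Fisher's z: C = ½·ln((1+r)/(1−r)) = ½·ln(4.4054) = 0.7414.
n = ((z_{α} + z_β)/C)² + 3.
(2.054 + 0.842) / 0.7414 = 2.896 / 0.7414 = 3.906.
n = 3.906² + 3 = 15.26 + 3 = 18.3.
Round up.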